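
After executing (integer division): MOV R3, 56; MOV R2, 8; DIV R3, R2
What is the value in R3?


Register state trace:
  MOV R3, 56  → R3 = 56
  MOV R2, 8  → R2 = 8
  DIV R3, R2  → R3 = 56 // 8 = 7
Final: R3 = 7

7


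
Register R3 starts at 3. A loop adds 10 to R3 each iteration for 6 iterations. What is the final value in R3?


Starting value: R3 = 3
  Iter 1: R3 = 3 + 10 = 13
  Iter 2: R3 = 13 + 10 = 23
  Iter 3: R3 = 23 + 10 = 33
  Iter 4: R3 = 33 + 10 = 43
  Iter 5: R3 = 43 + 10 = 53
  Iter 6: R3 = 53 + 10 = 63
Final: R3 = 63

63


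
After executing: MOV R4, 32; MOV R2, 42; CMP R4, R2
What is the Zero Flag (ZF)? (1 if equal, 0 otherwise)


Register state trace:
  MOV R4, 32  → R4 = 32
  MOV R2, 42  → R2 = 42
  CMP R4, R2  → computes 32 - 42 = -10
  Result is nonzero, so values are not equal
ZF = 0

0


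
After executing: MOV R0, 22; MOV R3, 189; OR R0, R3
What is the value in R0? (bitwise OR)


Register state trace:
  MOV R0, 22  → R0 = 22 (0b00010110)
  MOV R3, 189  → R3 = 189 (0b10111101)
  OR R0, R3   → R0 = 22 OR 189 = 191 (0b10111111)
Final: R0 = 191

191


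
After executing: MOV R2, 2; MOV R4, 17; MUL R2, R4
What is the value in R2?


Register state trace:
  MOV R2, 2  → R2 = 2
  MOV R4, 17  → R4 = 17
  MUL R2, R4  → R2 = 2 * 17 = 34
Final: R2 = 34

34


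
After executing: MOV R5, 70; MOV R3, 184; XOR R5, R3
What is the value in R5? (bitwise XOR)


Register state trace:
  MOV R5, 70  → R5 = 70 (0b01000110)
  MOV R3, 184  → R3 = 184 (0b10111000)
  XOR R5, R3  → R5 = 70 XOR 184 = 254 (0b11111110)
Final: R5 = 254

254


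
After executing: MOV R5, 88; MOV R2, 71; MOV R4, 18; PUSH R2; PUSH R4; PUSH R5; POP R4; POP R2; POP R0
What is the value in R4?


Stack trace (top is rightmost):
  MOV R5, 88  → R5 = 88
  MOV R2, 71  → R2 = 71
  MOV R4, 18  → R4 = 18
  PUSH R2  → stack: [71]
  PUSH R4  → stack: [71, 18]
  PUSH R5  → stack: [71, 18, 88]
  POP R4  → R4 = 88, stack: [71, 18]
  POP R2  → R2 = 18, stack: [71]
  POP R0  → R0 = 71, stack: []
Final: R4 = 88

88


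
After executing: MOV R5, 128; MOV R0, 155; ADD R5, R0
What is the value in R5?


Register state trace:
  MOV R5, 128  → R5 = 128
  MOV R0, 155  → R0 = 155
  ADD R5, R0  → R5 = 128 + 155 = 283
Final: R5 = 283

283


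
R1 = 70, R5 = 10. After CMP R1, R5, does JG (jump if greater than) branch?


Trace:
  R1 = 70, R5 = 10
  CMP R1, R5  → compares 70 vs 10
  JG checks: is 70 greater than 10?
  70 > 10, so condition is true
Branch taken: Yes

Yes


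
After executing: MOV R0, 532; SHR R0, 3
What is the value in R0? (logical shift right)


Register state trace:
  MOV R0, 532  → R0 = 532
  SHR R0, 3  → R0 = 532 >> 3 = 532 // 2^3 = 66
Final: R0 = 66

66


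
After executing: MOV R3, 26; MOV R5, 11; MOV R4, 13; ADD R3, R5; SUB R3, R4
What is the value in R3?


Register state trace:
  MOV R3, 26  → R3 = 26
  MOV R5, 11  → R5 = 11
  MOV R4, 13  → R4 = 13
  ADD R3, R5  → R3 = 26 + 11 = 37
  SUB R3, R4  → R3 = 37 - 13 = 24
Final: R3 = 24

24


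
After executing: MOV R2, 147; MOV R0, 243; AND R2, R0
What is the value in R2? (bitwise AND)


Register state trace:
  MOV R2, 147  → R2 = 147 (0b10010011)
  MOV R0, 243  → R0 = 243 (0b11110011)
  AND R2, R0  → R2 = 147 AND 243 = 147 (0b10010011)
Final: R2 = 147

147


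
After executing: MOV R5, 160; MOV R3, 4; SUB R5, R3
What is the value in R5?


Register state trace:
  MOV R5, 160  → R5 = 160
  MOV R3, 4  → R3 = 4
  SUB R5, R3  → R5 = 160 - 4 = 156
Final: R5 = 156

156


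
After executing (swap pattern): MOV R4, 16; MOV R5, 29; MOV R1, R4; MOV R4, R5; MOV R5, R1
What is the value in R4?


Register state trace (swap pattern):
  MOV R4, 16  → R4 = 16
  MOV R5, 29  → R5 = 29
  MOV R1, R4  → R1 = 16  (save R4)
  MOV R4, R5  → R4 = 29  (R4 gets R5's value)
  MOV R5, R1  → R5 = 16  (R5 gets saved value)
Final: R4 = 29

29


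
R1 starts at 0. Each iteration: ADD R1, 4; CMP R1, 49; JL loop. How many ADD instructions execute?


Loop trace (R1 starts at 0, target 49, step 4):
  ADD #1: R1 = 0 + 4 = 4  → 4 < 49, loop
  ADD #2: R1 = 4 + 4 = 8  → 8 < 49, loop
  ADD #3: R1 = 8 + 4 = 12  → 12 < 49, loop
  ADD #4: R1 = 12 + 4 = 16  → 16 < 49, loop
  ADD #5: R1 = 16 + 4 = 20  → 20 < 49, loop
  ADD #6: R1 = 20 + 4 = 24  → 24 < 49, loop
  ADD #7: R1 = 24 + 4 = 28  → 28 < 49, loop
  ADD #8: R1 = 28 + 4 = 32  → 32 < 49, loop
  ADD #9: R1 = 32 + 4 = 36  → 36 < 49, loop
  ADD #10: R1 = 36 + 4 = 40  → 40 < 49, loop
  ADD #11: R1 = 40 + 4 = 44  → 44 < 49, loop
  ADD #12: R1 = 44 + 4 = 48  → 48 < 49, loop
  ADD #13: R1 = 48 + 4 = 52  → 52 >= 49, exit
Total ADD instructions: 13

13


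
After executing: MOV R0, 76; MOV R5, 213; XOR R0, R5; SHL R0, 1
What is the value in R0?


Register state trace:
  MOV R0, 76  → R0 = 76 (0b01001100)
  MOV R5, 213  → R5 = 213 (0b11010101)
  XOR R0, R5  → R0 = 76 XOR 213 = 153 (0b10011001)
  SHL R0, 1  → R0 = 153 << 1 = 306
Final: R0 = 306

306


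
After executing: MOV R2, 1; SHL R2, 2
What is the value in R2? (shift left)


Register state trace:
  MOV R2, 1  → R2 = 1
  SHL R2, 2  → R2 = 1 << 2 = 1 * 2^2 = 4
Final: R2 = 4

4


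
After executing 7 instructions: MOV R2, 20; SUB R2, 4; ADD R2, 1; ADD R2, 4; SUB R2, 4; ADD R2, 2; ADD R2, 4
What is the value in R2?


Register state trace:
  MOV R2, 20  → R2 = 20
  SUB R2, 4  → R2 = 20 - 4 = 16
  ADD R2, 1  → R2 = 16 + 1 = 17
  ADD R2, 4  → R2 = 17 + 4 = 21
  SUB R2, 4  → R2 = 21 - 4 = 17
  ADD R2, 2  → R2 = 17 + 2 = 19
  ADD R2, 4  → R2 = 19 + 4 = 23
Final: R2 = 23

23


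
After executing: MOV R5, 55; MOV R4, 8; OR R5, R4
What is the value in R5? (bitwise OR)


Register state trace:
  MOV R5, 55  → R5 = 55 (0b00110111)
  MOV R4, 8  → R4 = 8 (0b00001000)
  OR R5, R4   → R5 = 55 OR 8 = 63 (0b00111111)
Final: R5 = 63

63


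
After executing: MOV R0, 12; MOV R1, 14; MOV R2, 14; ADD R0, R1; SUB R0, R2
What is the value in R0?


Register state trace:
  MOV R0, 12  → R0 = 12
  MOV R1, 14  → R1 = 14
  MOV R2, 14  → R2 = 14
  ADD R0, R1  → R0 = 12 + 14 = 26
  SUB R0, R2  → R0 = 26 - 14 = 12
Final: R0 = 12

12


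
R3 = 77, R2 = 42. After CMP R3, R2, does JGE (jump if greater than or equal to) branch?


Trace:
  R3 = 77, R2 = 42
  CMP R3, R2  → compares 77 vs 42
  JGE checks: is 77 greater than or equal to 42?
  77 > 42, so condition is true
Branch taken: Yes

Yes


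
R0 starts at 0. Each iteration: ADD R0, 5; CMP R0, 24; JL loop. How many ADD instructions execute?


Loop trace (R0 starts at 0, target 24, step 5):
  ADD #1: R0 = 0 + 5 = 5  → 5 < 24, loop
  ADD #2: R0 = 5 + 5 = 10  → 10 < 24, loop
  ADD #3: R0 = 10 + 5 = 15  → 15 < 24, loop
  ADD #4: R0 = 15 + 5 = 20  → 20 < 24, loop
  ADD #5: R0 = 20 + 5 = 25  → 25 >= 24, exit
Total ADD instructions: 5

5


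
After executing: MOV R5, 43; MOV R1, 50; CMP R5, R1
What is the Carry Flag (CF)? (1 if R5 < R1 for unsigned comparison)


Register state trace:
  MOV R5, 43  → R5 = 43
  MOV R1, 50  → R1 = 50
  CMP R5, R1  → unsigned 43 - 50: borrow occurs
  43 < 50, so CF = 1
CF = 1

1


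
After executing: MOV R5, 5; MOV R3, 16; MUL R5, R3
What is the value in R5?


Register state trace:
  MOV R5, 5  → R5 = 5
  MOV R3, 16  → R3 = 16
  MUL R5, R3  → R5 = 5 * 16 = 80
Final: R5 = 80

80


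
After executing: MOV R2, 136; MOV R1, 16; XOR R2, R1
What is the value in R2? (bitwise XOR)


Register state trace:
  MOV R2, 136  → R2 = 136 (0b10001000)
  MOV R1, 16  → R1 = 16 (0b00010000)
  XOR R2, R1  → R2 = 136 XOR 16 = 152 (0b10011000)
Final: R2 = 152

152


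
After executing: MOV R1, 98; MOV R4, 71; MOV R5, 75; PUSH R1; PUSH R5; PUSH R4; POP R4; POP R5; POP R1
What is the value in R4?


Stack trace (top is rightmost):
  MOV R1, 98  → R1 = 98
  MOV R4, 71  → R4 = 71
  MOV R5, 75  → R5 = 75
  PUSH R1  → stack: [98]
  PUSH R5  → stack: [98, 75]
  PUSH R4  → stack: [98, 75, 71]
  POP R4  → R4 = 71, stack: [98, 75]
  POP R5  → R5 = 75, stack: [98]
  POP R1  → R1 = 98, stack: []
Final: R4 = 71

71


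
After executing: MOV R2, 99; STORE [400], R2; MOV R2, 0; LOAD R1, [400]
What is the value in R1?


Register and memory trace:
  MOV R2, 99  → R2 = 99
  STORE [400], R2  → mem[400] = 99
  MOV R2, 0  → R2 = 0
  LOAD R1, [400]  → R1 = mem[400] = 99
Final: R1 = 99

99


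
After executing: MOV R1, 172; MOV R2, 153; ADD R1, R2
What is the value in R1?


Register state trace:
  MOV R1, 172  → R1 = 172
  MOV R2, 153  → R2 = 153
  ADD R1, R2  → R1 = 172 + 153 = 325
Final: R1 = 325

325


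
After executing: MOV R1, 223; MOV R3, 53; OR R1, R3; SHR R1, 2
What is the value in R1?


Register state trace:
  MOV R1, 223  → R1 = 223 (0b11011111)
  MOV R3, 53  → R3 = 53 (0b00110101)
  OR R1, R3  → R1 = 223 OR 53 = 255 (0b11111111)
  SHR R1, 2  → R1 = 255 >> 2 = 63
Final: R1 = 63

63


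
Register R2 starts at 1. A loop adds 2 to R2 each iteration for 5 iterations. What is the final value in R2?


Starting value: R2 = 1
  Iter 1: R2 = 1 + 2 = 3
  Iter 2: R2 = 3 + 2 = 5
  Iter 3: R2 = 5 + 2 = 7
  Iter 4: R2 = 7 + 2 = 9
  Iter 5: R2 = 9 + 2 = 11
Final: R2 = 11

11


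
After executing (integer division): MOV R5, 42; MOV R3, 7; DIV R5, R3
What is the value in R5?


Register state trace:
  MOV R5, 42  → R5 = 42
  MOV R3, 7  → R3 = 7
  DIV R5, R3  → R5 = 42 // 7 = 6
Final: R5 = 6

6


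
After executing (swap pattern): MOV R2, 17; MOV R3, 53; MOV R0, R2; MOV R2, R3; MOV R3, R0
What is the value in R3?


Register state trace (swap pattern):
  MOV R2, 17  → R2 = 17
  MOV R3, 53  → R3 = 53
  MOV R0, R2  → R0 = 17  (save R2)
  MOV R2, R3  → R2 = 53  (R2 gets R3's value)
  MOV R3, R0  → R3 = 17  (R3 gets saved value)
Final: R3 = 17

17


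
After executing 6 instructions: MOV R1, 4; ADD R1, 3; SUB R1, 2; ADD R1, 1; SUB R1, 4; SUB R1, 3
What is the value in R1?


Register state trace:
  MOV R1, 4  → R1 = 4
  ADD R1, 3  → R1 = 4 + 3 = 7
  SUB R1, 2  → R1 = 7 - 2 = 5
  ADD R1, 1  → R1 = 5 + 1 = 6
  SUB R1, 4  → R1 = 6 - 4 = 2
  SUB R1, 3  → R1 = 2 - 3 = -1
Final: R1 = -1

-1


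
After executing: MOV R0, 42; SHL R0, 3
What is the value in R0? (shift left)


Register state trace:
  MOV R0, 42  → R0 = 42
  SHL R0, 3  → R0 = 42 << 3 = 42 * 2^3 = 336
Final: R0 = 336

336


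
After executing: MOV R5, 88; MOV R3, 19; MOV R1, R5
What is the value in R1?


Register state trace:
  MOV R5, 88  → R5 = 88
  MOV R3, 19  → R3 = 19
  MOV R1, R5  → R1 = 88
Final: R1 = 88

88


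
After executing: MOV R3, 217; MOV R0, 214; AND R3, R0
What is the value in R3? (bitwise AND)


Register state trace:
  MOV R3, 217  → R3 = 217 (0b11011001)
  MOV R0, 214  → R0 = 214 (0b11010110)
  AND R3, R0  → R3 = 217 AND 214 = 208 (0b11010000)
Final: R3 = 208

208


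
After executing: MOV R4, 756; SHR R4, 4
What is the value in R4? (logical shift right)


Register state trace:
  MOV R4, 756  → R4 = 756
  SHR R4, 4  → R4 = 756 >> 4 = 756 // 2^4 = 47
Final: R4 = 47

47


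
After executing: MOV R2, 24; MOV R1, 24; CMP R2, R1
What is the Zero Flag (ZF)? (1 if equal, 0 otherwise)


Register state trace:
  MOV R2, 24  → R2 = 24
  MOV R1, 24  → R1 = 24
  CMP R2, R1  → computes 24 - 24 = 0
  Result is zero, so values are equal
ZF = 1

1


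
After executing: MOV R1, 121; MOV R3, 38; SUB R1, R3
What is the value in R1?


Register state trace:
  MOV R1, 121  → R1 = 121
  MOV R3, 38  → R3 = 38
  SUB R1, R3  → R1 = 121 - 38 = 83
Final: R1 = 83

83


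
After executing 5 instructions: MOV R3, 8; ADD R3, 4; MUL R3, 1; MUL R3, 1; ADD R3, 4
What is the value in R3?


Register state trace:
  MOV R3, 8  → R3 = 8
  ADD R3, 4  → R3 = 8 + 4 = 12
  MUL R3, 1  → R3 = 12 * 1 = 12
  MUL R3, 1  → R3 = 12 * 1 = 12
  ADD R3, 4  → R3 = 12 + 4 = 16
Final: R3 = 16

16


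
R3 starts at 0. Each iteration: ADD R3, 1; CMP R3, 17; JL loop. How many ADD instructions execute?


Loop trace (R3 starts at 0, target 17, step 1):
  ADD #1: R3 = 0 + 1 = 1  → 1 < 17, loop
  ADD #2: R3 = 1 + 1 = 2  → 2 < 17, loop
  ADD #3: R3 = 2 + 1 = 3  → 3 < 17, loop
  ADD #4: R3 = 3 + 1 = 4  → 4 < 17, loop
  ADD #5: R3 = 4 + 1 = 5  → 5 < 17, loop
  ADD #6: R3 = 5 + 1 = 6  → 6 < 17, loop
  ADD #7: R3 = 6 + 1 = 7  → 7 < 17, loop
  ADD #8: R3 = 7 + 1 = 8  → 8 < 17, loop
  ADD #9: R3 = 8 + 1 = 9  → 9 < 17, loop
  ADD #10: R3 = 9 + 1 = 10  → 10 < 17, loop
  ADD #11: R3 = 10 + 1 = 11  → 11 < 17, loop
  ADD #12: R3 = 11 + 1 = 12  → 12 < 17, loop
  ADD #13: R3 = 12 + 1 = 13  → 13 < 17, loop
  ADD #14: R3 = 13 + 1 = 14  → 14 < 17, loop
  ADD #15: R3 = 14 + 1 = 15  → 15 < 17, loop
  ADD #16: R3 = 15 + 1 = 16  → 16 < 17, loop
  ADD #17: R3 = 16 + 1 = 17  → 17 >= 17, exit
Total ADD instructions: 17

17


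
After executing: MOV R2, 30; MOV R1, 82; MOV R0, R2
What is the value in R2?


Register state trace:
  MOV R2, 30  → R2 = 30
  MOV R1, 82  → R1 = 82
  MOV R0, R2  → R0 = 30
Final: R2 = 30

30


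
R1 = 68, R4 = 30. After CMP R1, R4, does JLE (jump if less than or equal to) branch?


Trace:
  R1 = 68, R4 = 30
  CMP R1, R4  → compares 68 vs 30
  JLE checks: is 68 less than or equal to 30?
  68 > 30, so condition is false
Branch taken: No

No


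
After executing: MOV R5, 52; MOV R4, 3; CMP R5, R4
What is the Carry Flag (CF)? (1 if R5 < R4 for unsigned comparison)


Register state trace:
  MOV R5, 52  → R5 = 52
  MOV R4, 3  → R4 = 3
  CMP R5, R4  → unsigned 52 - 3: no borrow
  52 >= 3, so CF = 0
CF = 0

0


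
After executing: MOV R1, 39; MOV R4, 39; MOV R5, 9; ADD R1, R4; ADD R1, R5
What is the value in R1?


Register state trace:
  MOV R1, 39  → R1 = 39
  MOV R4, 39  → R4 = 39
  MOV R5, 9  → R5 = 9
  ADD R1, R4  → R1 = 39 + 39 = 78
  ADD R1, R5  → R1 = 78 + 9 = 87
Final: R1 = 87

87


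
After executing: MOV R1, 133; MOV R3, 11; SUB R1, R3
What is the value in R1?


Register state trace:
  MOV R1, 133  → R1 = 133
  MOV R3, 11  → R3 = 11
  SUB R1, R3  → R1 = 133 - 11 = 122
Final: R1 = 122

122


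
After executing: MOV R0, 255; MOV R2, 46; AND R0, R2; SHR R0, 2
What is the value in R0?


Register state trace:
  MOV R0, 255  → R0 = 255 (0b11111111)
  MOV R2, 46  → R2 = 46 (0b00101110)
  AND R0, R2  → R0 = 255 AND 46 = 46 (0b00101110)
  SHR R0, 2  → R0 = 46 >> 2 = 11
Final: R0 = 11

11


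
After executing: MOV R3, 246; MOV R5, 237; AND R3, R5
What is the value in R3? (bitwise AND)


Register state trace:
  MOV R3, 246  → R3 = 246 (0b11110110)
  MOV R5, 237  → R5 = 237 (0b11101101)
  AND R3, R5  → R3 = 246 AND 237 = 228 (0b11100100)
Final: R3 = 228

228


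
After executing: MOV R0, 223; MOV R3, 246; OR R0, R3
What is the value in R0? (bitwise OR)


Register state trace:
  MOV R0, 223  → R0 = 223 (0b11011111)
  MOV R3, 246  → R3 = 246 (0b11110110)
  OR R0, R3   → R0 = 223 OR 246 = 255 (0b11111111)
Final: R0 = 255

255


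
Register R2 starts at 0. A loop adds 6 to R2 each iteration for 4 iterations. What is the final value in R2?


Starting value: R2 = 0
  Iter 1: R2 = 0 + 6 = 6
  Iter 2: R2 = 6 + 6 = 12
  Iter 3: R2 = 12 + 6 = 18
  Iter 4: R2 = 18 + 6 = 24
Final: R2 = 24

24


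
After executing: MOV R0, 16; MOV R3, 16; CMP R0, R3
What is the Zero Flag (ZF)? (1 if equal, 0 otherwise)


Register state trace:
  MOV R0, 16  → R0 = 16
  MOV R3, 16  → R3 = 16
  CMP R0, R3  → computes 16 - 16 = 0
  Result is zero, so values are equal
ZF = 1

1


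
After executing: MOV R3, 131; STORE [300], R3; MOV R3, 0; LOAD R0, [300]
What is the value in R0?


Register and memory trace:
  MOV R3, 131  → R3 = 131
  STORE [300], R3  → mem[300] = 131
  MOV R3, 0  → R3 = 0
  LOAD R0, [300]  → R0 = mem[300] = 131
Final: R0 = 131

131


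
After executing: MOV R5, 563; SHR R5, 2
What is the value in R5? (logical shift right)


Register state trace:
  MOV R5, 563  → R5 = 563
  SHR R5, 2  → R5 = 563 >> 2 = 563 // 2^2 = 140
Final: R5 = 140

140


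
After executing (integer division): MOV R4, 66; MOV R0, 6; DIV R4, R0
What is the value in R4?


Register state trace:
  MOV R4, 66  → R4 = 66
  MOV R0, 6  → R0 = 6
  DIV R4, R0  → R4 = 66 // 6 = 11
Final: R4 = 11

11


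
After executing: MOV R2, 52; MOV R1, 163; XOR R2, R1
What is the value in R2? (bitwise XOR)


Register state trace:
  MOV R2, 52  → R2 = 52 (0b00110100)
  MOV R1, 163  → R1 = 163 (0b10100011)
  XOR R2, R1  → R2 = 52 XOR 163 = 151 (0b10010111)
Final: R2 = 151

151


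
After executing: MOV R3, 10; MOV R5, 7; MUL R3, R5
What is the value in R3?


Register state trace:
  MOV R3, 10  → R3 = 10
  MOV R5, 7  → R5 = 7
  MUL R3, R5  → R3 = 10 * 7 = 70
Final: R3 = 70

70


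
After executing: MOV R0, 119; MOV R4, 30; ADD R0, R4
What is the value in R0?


Register state trace:
  MOV R0, 119  → R0 = 119
  MOV R4, 30  → R4 = 30
  ADD R0, R4  → R0 = 119 + 30 = 149
Final: R0 = 149

149


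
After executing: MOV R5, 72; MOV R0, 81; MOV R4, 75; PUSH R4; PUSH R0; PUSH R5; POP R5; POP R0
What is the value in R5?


Stack trace (top is rightmost):
  MOV R5, 72  → R5 = 72
  MOV R0, 81  → R0 = 81
  MOV R4, 75  → R4 = 75
  PUSH R4  → stack: [75]
  PUSH R0  → stack: [75, 81]
  PUSH R5  → stack: [75, 81, 72]
  POP R5  → R5 = 72, stack: [75, 81]
  POP R0  → R0 = 81, stack: [75]
Final: R5 = 72

72


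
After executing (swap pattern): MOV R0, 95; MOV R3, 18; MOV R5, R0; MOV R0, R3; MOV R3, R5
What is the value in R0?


Register state trace (swap pattern):
  MOV R0, 95  → R0 = 95
  MOV R3, 18  → R3 = 18
  MOV R5, R0  → R5 = 95  (save R0)
  MOV R0, R3  → R0 = 18  (R0 gets R3's value)
  MOV R3, R5  → R3 = 95  (R3 gets saved value)
Final: R0 = 18

18


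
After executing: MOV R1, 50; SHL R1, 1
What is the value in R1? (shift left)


Register state trace:
  MOV R1, 50  → R1 = 50
  SHL R1, 1  → R1 = 50 << 1 = 50 * 2^1 = 100
Final: R1 = 100

100


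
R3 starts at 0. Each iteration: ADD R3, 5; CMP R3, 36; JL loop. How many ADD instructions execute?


Loop trace (R3 starts at 0, target 36, step 5):
  ADD #1: R3 = 0 + 5 = 5  → 5 < 36, loop
  ADD #2: R3 = 5 + 5 = 10  → 10 < 36, loop
  ADD #3: R3 = 10 + 5 = 15  → 15 < 36, loop
  ADD #4: R3 = 15 + 5 = 20  → 20 < 36, loop
  ADD #5: R3 = 20 + 5 = 25  → 25 < 36, loop
  ADD #6: R3 = 25 + 5 = 30  → 30 < 36, loop
  ADD #7: R3 = 30 + 5 = 35  → 35 < 36, loop
  ADD #8: R3 = 35 + 5 = 40  → 40 >= 36, exit
Total ADD instructions: 8

8


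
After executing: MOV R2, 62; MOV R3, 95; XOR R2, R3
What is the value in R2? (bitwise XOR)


Register state trace:
  MOV R2, 62  → R2 = 62 (0b00111110)
  MOV R3, 95  → R3 = 95 (0b01011111)
  XOR R2, R3  → R2 = 62 XOR 95 = 97 (0b01100001)
Final: R2 = 97

97


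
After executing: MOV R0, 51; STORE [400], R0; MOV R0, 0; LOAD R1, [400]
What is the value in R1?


Register and memory trace:
  MOV R0, 51  → R0 = 51
  STORE [400], R0  → mem[400] = 51
  MOV R0, 0  → R0 = 0
  LOAD R1, [400]  → R1 = mem[400] = 51
Final: R1 = 51

51


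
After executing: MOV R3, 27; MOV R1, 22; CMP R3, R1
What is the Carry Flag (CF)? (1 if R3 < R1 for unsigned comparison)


Register state trace:
  MOV R3, 27  → R3 = 27
  MOV R1, 22  → R1 = 22
  CMP R3, R1  → unsigned 27 - 22: no borrow
  27 >= 22, so CF = 0
CF = 0

0


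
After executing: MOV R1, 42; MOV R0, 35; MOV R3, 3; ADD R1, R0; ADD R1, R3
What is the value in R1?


Register state trace:
  MOV R1, 42  → R1 = 42
  MOV R0, 35  → R0 = 35
  MOV R3, 3  → R3 = 3
  ADD R1, R0  → R1 = 42 + 35 = 77
  ADD R1, R3  → R1 = 77 + 3 = 80
Final: R1 = 80

80


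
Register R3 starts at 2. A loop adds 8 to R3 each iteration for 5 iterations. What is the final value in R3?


Starting value: R3 = 2
  Iter 1: R3 = 2 + 8 = 10
  Iter 2: R3 = 10 + 8 = 18
  Iter 3: R3 = 18 + 8 = 26
  Iter 4: R3 = 26 + 8 = 34
  Iter 5: R3 = 34 + 8 = 42
Final: R3 = 42

42


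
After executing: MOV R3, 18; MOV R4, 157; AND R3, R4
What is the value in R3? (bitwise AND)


Register state trace:
  MOV R3, 18  → R3 = 18 (0b00010010)
  MOV R4, 157  → R4 = 157 (0b10011101)
  AND R3, R4  → R3 = 18 AND 157 = 16 (0b00010000)
Final: R3 = 16

16


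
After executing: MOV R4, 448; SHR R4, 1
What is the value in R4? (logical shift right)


Register state trace:
  MOV R4, 448  → R4 = 448
  SHR R4, 1  → R4 = 448 >> 1 = 448 // 2^1 = 224
Final: R4 = 224

224


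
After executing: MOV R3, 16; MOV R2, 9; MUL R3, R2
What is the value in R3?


Register state trace:
  MOV R3, 16  → R3 = 16
  MOV R2, 9  → R2 = 9
  MUL R3, R2  → R3 = 16 * 9 = 144
Final: R3 = 144

144


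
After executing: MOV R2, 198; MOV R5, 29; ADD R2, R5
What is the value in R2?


Register state trace:
  MOV R2, 198  → R2 = 198
  MOV R5, 29  → R5 = 29
  ADD R2, R5  → R2 = 198 + 29 = 227
Final: R2 = 227

227


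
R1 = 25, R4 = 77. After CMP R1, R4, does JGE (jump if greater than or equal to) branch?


Trace:
  R1 = 25, R4 = 77
  CMP R1, R4  → compares 25 vs 77
  JGE checks: is 25 greater than or equal to 77?
  25 < 77, so condition is false
Branch taken: No

No


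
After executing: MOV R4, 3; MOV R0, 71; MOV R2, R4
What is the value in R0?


Register state trace:
  MOV R4, 3  → R4 = 3
  MOV R0, 71  → R0 = 71
  MOV R2, R4  → R2 = 3
Final: R0 = 71

71


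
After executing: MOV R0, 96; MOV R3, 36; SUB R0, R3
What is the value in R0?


Register state trace:
  MOV R0, 96  → R0 = 96
  MOV R3, 36  → R3 = 36
  SUB R0, R3  → R0 = 96 - 36 = 60
Final: R0 = 60

60


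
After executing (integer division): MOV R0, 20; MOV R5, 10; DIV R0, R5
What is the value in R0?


Register state trace:
  MOV R0, 20  → R0 = 20
  MOV R5, 10  → R5 = 10
  DIV R0, R5  → R0 = 20 // 10 = 2
Final: R0 = 2

2


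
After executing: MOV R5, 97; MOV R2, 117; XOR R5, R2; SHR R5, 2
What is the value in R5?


Register state trace:
  MOV R5, 97  → R5 = 97 (0b01100001)
  MOV R2, 117  → R2 = 117 (0b01110101)
  XOR R5, R2  → R5 = 97 XOR 117 = 20 (0b00010100)
  SHR R5, 2  → R5 = 20 >> 2 = 5
Final: R5 = 5

5


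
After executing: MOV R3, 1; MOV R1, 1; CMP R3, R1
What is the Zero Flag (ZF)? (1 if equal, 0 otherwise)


Register state trace:
  MOV R3, 1  → R3 = 1
  MOV R1, 1  → R1 = 1
  CMP R3, R1  → computes 1 - 1 = 0
  Result is zero, so values are equal
ZF = 1

1


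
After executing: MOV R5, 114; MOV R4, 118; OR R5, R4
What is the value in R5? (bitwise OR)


Register state trace:
  MOV R5, 114  → R5 = 114 (0b01110010)
  MOV R4, 118  → R4 = 118 (0b01110110)
  OR R5, R4   → R5 = 114 OR 118 = 118 (0b01110110)
Final: R5 = 118

118


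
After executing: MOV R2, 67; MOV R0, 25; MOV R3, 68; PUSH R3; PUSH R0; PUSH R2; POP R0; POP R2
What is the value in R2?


Stack trace (top is rightmost):
  MOV R2, 67  → R2 = 67
  MOV R0, 25  → R0 = 25
  MOV R3, 68  → R3 = 68
  PUSH R3  → stack: [68]
  PUSH R0  → stack: [68, 25]
  PUSH R2  → stack: [68, 25, 67]
  POP R0  → R0 = 67, stack: [68, 25]
  POP R2  → R2 = 25, stack: [68]
Final: R2 = 25

25


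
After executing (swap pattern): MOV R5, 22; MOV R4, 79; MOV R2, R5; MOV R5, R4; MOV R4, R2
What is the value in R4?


Register state trace (swap pattern):
  MOV R5, 22  → R5 = 22
  MOV R4, 79  → R4 = 79
  MOV R2, R5  → R2 = 22  (save R5)
  MOV R5, R4  → R5 = 79  (R5 gets R4's value)
  MOV R4, R2  → R4 = 22  (R4 gets saved value)
Final: R4 = 22

22


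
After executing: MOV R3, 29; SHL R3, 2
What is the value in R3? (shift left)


Register state trace:
  MOV R3, 29  → R3 = 29
  SHL R3, 2  → R3 = 29 << 2 = 29 * 2^2 = 116
Final: R3 = 116

116


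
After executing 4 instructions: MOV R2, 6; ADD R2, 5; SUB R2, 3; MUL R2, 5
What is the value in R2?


Register state trace:
  MOV R2, 6  → R2 = 6
  ADD R2, 5  → R2 = 6 + 5 = 11
  SUB R2, 3  → R2 = 11 - 3 = 8
  MUL R2, 5  → R2 = 8 * 5 = 40
Final: R2 = 40

40


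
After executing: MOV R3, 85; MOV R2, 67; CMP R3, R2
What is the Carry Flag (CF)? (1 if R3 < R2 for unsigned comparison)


Register state trace:
  MOV R3, 85  → R3 = 85
  MOV R2, 67  → R2 = 67
  CMP R3, R2  → unsigned 85 - 67: no borrow
  85 >= 67, so CF = 0
CF = 0

0


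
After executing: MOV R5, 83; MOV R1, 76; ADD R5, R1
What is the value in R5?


Register state trace:
  MOV R5, 83  → R5 = 83
  MOV R1, 76  → R1 = 76
  ADD R5, R1  → R5 = 83 + 76 = 159
Final: R5 = 159

159


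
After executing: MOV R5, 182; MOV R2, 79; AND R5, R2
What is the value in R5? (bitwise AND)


Register state trace:
  MOV R5, 182  → R5 = 182 (0b10110110)
  MOV R2, 79  → R2 = 79 (0b01001111)
  AND R5, R2  → R5 = 182 AND 79 = 6 (0b00000110)
Final: R5 = 6

6


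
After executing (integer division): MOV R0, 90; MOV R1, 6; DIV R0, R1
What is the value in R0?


Register state trace:
  MOV R0, 90  → R0 = 90
  MOV R1, 6  → R1 = 6
  DIV R0, R1  → R0 = 90 // 6 = 15
Final: R0 = 15

15


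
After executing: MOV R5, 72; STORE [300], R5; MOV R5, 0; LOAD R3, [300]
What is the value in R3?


Register and memory trace:
  MOV R5, 72  → R5 = 72
  STORE [300], R5  → mem[300] = 72
  MOV R5, 0  → R5 = 0
  LOAD R3, [300]  → R3 = mem[300] = 72
Final: R3 = 72

72


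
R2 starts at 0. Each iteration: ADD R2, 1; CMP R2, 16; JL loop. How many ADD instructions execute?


Loop trace (R2 starts at 0, target 16, step 1):
  ADD #1: R2 = 0 + 1 = 1  → 1 < 16, loop
  ADD #2: R2 = 1 + 1 = 2  → 2 < 16, loop
  ADD #3: R2 = 2 + 1 = 3  → 3 < 16, loop
  ADD #4: R2 = 3 + 1 = 4  → 4 < 16, loop
  ADD #5: R2 = 4 + 1 = 5  → 5 < 16, loop
  ADD #6: R2 = 5 + 1 = 6  → 6 < 16, loop
  ADD #7: R2 = 6 + 1 = 7  → 7 < 16, loop
  ADD #8: R2 = 7 + 1 = 8  → 8 < 16, loop
  ADD #9: R2 = 8 + 1 = 9  → 9 < 16, loop
  ADD #10: R2 = 9 + 1 = 10  → 10 < 16, loop
  ADD #11: R2 = 10 + 1 = 11  → 11 < 16, loop
  ADD #12: R2 = 11 + 1 = 12  → 12 < 16, loop
  ADD #13: R2 = 12 + 1 = 13  → 13 < 16, loop
  ADD #14: R2 = 13 + 1 = 14  → 14 < 16, loop
  ADD #15: R2 = 14 + 1 = 15  → 15 < 16, loop
  ADD #16: R2 = 15 + 1 = 16  → 16 >= 16, exit
Total ADD instructions: 16

16


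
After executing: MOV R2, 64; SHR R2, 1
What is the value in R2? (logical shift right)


Register state trace:
  MOV R2, 64  → R2 = 64
  SHR R2, 1  → R2 = 64 >> 1 = 64 // 2^1 = 32
Final: R2 = 32

32


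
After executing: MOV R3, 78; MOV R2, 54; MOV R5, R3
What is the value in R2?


Register state trace:
  MOV R3, 78  → R3 = 78
  MOV R2, 54  → R2 = 54
  MOV R5, R3  → R5 = 78
Final: R2 = 54

54


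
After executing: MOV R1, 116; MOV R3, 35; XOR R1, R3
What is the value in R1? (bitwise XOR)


Register state trace:
  MOV R1, 116  → R1 = 116 (0b01110100)
  MOV R3, 35  → R3 = 35 (0b00100011)
  XOR R1, R3  → R1 = 116 XOR 35 = 87 (0b01010111)
Final: R1 = 87

87


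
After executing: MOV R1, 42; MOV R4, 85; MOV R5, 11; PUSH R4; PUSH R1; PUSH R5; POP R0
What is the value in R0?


Stack trace (top is rightmost):
  MOV R1, 42  → R1 = 42
  MOV R4, 85  → R4 = 85
  MOV R5, 11  → R5 = 11
  PUSH R4  → stack: [85]
  PUSH R1  → stack: [85, 42]
  PUSH R5  → stack: [85, 42, 11]
  POP R0  → R0 = 11, stack: [85, 42]
Final: R0 = 11

11


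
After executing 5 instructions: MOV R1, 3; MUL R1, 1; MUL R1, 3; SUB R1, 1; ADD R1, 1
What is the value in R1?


Register state trace:
  MOV R1, 3  → R1 = 3
  MUL R1, 1  → R1 = 3 * 1 = 3
  MUL R1, 3  → R1 = 3 * 3 = 9
  SUB R1, 1  → R1 = 9 - 1 = 8
  ADD R1, 1  → R1 = 8 + 1 = 9
Final: R1 = 9

9


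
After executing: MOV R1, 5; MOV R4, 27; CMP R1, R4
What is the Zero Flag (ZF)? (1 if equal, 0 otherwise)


Register state trace:
  MOV R1, 5  → R1 = 5
  MOV R4, 27  → R4 = 27
  CMP R1, R4  → computes 5 - 27 = -22
  Result is nonzero, so values are not equal
ZF = 0

0


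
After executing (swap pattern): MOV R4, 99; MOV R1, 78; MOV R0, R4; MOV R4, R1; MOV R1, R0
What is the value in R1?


Register state trace (swap pattern):
  MOV R4, 99  → R4 = 99
  MOV R1, 78  → R1 = 78
  MOV R0, R4  → R0 = 99  (save R4)
  MOV R4, R1  → R4 = 78  (R4 gets R1's value)
  MOV R1, R0  → R1 = 99  (R1 gets saved value)
Final: R1 = 99

99


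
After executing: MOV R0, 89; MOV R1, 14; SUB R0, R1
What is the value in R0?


Register state trace:
  MOV R0, 89  → R0 = 89
  MOV R1, 14  → R1 = 14
  SUB R0, R1  → R0 = 89 - 14 = 75
Final: R0 = 75

75


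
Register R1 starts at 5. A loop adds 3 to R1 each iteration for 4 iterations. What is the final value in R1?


Starting value: R1 = 5
  Iter 1: R1 = 5 + 3 = 8
  Iter 2: R1 = 8 + 3 = 11
  Iter 3: R1 = 11 + 3 = 14
  Iter 4: R1 = 14 + 3 = 17
Final: R1 = 17

17


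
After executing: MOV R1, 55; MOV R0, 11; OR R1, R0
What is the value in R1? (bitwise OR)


Register state trace:
  MOV R1, 55  → R1 = 55 (0b00110111)
  MOV R0, 11  → R0 = 11 (0b00001011)
  OR R1, R0   → R1 = 55 OR 11 = 63 (0b00111111)
Final: R1 = 63

63


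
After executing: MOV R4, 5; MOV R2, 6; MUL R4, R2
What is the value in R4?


Register state trace:
  MOV R4, 5  → R4 = 5
  MOV R2, 6  → R2 = 6
  MUL R4, R2  → R4 = 5 * 6 = 30
Final: R4 = 30

30


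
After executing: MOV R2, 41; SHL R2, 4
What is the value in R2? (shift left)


Register state trace:
  MOV R2, 41  → R2 = 41
  SHL R2, 4  → R2 = 41 << 4 = 41 * 2^4 = 656
Final: R2 = 656

656


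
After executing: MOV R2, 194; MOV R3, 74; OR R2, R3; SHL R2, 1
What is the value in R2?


Register state trace:
  MOV R2, 194  → R2 = 194 (0b11000010)
  MOV R3, 74  → R3 = 74 (0b01001010)
  OR R2, R3  → R2 = 194 OR 74 = 202 (0b11001010)
  SHL R2, 1  → R2 = 202 << 1 = 404
Final: R2 = 404

404


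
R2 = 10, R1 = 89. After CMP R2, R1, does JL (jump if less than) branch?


Trace:
  R2 = 10, R1 = 89
  CMP R2, R1  → compares 10 vs 89
  JL checks: is 10 less than 89?
  10 < 89, so condition is true
Branch taken: Yes

Yes


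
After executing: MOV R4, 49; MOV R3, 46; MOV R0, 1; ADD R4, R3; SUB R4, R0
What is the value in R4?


Register state trace:
  MOV R4, 49  → R4 = 49
  MOV R3, 46  → R3 = 46
  MOV R0, 1  → R0 = 1
  ADD R4, R3  → R4 = 49 + 46 = 95
  SUB R4, R0  → R4 = 95 - 1 = 94
Final: R4 = 94

94


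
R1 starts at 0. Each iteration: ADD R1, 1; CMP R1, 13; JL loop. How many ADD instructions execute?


Loop trace (R1 starts at 0, target 13, step 1):
  ADD #1: R1 = 0 + 1 = 1  → 1 < 13, loop
  ADD #2: R1 = 1 + 1 = 2  → 2 < 13, loop
  ADD #3: R1 = 2 + 1 = 3  → 3 < 13, loop
  ADD #4: R1 = 3 + 1 = 4  → 4 < 13, loop
  ADD #5: R1 = 4 + 1 = 5  → 5 < 13, loop
  ADD #6: R1 = 5 + 1 = 6  → 6 < 13, loop
  ADD #7: R1 = 6 + 1 = 7  → 7 < 13, loop
  ADD #8: R1 = 7 + 1 = 8  → 8 < 13, loop
  ADD #9: R1 = 8 + 1 = 9  → 9 < 13, loop
  ADD #10: R1 = 9 + 1 = 10  → 10 < 13, loop
  ADD #11: R1 = 10 + 1 = 11  → 11 < 13, loop
  ADD #12: R1 = 11 + 1 = 12  → 12 < 13, loop
  ADD #13: R1 = 12 + 1 = 13  → 13 >= 13, exit
Total ADD instructions: 13

13


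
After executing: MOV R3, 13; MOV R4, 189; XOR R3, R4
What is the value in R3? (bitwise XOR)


Register state trace:
  MOV R3, 13  → R3 = 13 (0b00001101)
  MOV R4, 189  → R4 = 189 (0b10111101)
  XOR R3, R4  → R3 = 13 XOR 189 = 176 (0b10110000)
Final: R3 = 176

176


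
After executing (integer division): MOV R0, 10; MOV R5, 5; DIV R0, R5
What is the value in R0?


Register state trace:
  MOV R0, 10  → R0 = 10
  MOV R5, 5  → R5 = 5
  DIV R0, R5  → R0 = 10 // 5 = 2
Final: R0 = 2

2


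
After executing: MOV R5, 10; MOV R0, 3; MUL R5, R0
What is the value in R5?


Register state trace:
  MOV R5, 10  → R5 = 10
  MOV R0, 3  → R0 = 3
  MUL R5, R0  → R5 = 10 * 3 = 30
Final: R5 = 30

30


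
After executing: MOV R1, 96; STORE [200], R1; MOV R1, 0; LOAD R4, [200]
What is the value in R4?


Register and memory trace:
  MOV R1, 96  → R1 = 96
  STORE [200], R1  → mem[200] = 96
  MOV R1, 0  → R1 = 0
  LOAD R4, [200]  → R4 = mem[200] = 96
Final: R4 = 96

96


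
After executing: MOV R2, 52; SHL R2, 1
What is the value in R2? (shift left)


Register state trace:
  MOV R2, 52  → R2 = 52
  SHL R2, 1  → R2 = 52 << 1 = 52 * 2^1 = 104
Final: R2 = 104

104


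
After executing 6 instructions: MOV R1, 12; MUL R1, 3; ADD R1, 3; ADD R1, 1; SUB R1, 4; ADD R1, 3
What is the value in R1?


Register state trace:
  MOV R1, 12  → R1 = 12
  MUL R1, 3  → R1 = 12 * 3 = 36
  ADD R1, 3  → R1 = 36 + 3 = 39
  ADD R1, 1  → R1 = 39 + 1 = 40
  SUB R1, 4  → R1 = 40 - 4 = 36
  ADD R1, 3  → R1 = 36 + 3 = 39
Final: R1 = 39

39


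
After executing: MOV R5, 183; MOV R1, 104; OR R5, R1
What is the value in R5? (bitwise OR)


Register state trace:
  MOV R5, 183  → R5 = 183 (0b10110111)
  MOV R1, 104  → R1 = 104 (0b01101000)
  OR R5, R1   → R5 = 183 OR 104 = 255 (0b11111111)
Final: R5 = 255

255


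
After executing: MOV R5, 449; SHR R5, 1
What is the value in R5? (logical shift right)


Register state trace:
  MOV R5, 449  → R5 = 449
  SHR R5, 1  → R5 = 449 >> 1 = 449 // 2^1 = 224
Final: R5 = 224

224


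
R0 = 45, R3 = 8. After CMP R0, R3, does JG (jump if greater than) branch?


Trace:
  R0 = 45, R3 = 8
  CMP R0, R3  → compares 45 vs 8
  JG checks: is 45 greater than 8?
  45 > 8, so condition is true
Branch taken: Yes

Yes


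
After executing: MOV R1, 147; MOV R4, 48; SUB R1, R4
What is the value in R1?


Register state trace:
  MOV R1, 147  → R1 = 147
  MOV R4, 48  → R4 = 48
  SUB R1, R4  → R1 = 147 - 48 = 99
Final: R1 = 99

99


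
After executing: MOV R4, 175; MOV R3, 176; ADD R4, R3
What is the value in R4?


Register state trace:
  MOV R4, 175  → R4 = 175
  MOV R3, 176  → R3 = 176
  ADD R4, R3  → R4 = 175 + 176 = 351
Final: R4 = 351

351


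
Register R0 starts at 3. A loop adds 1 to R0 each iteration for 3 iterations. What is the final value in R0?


Starting value: R0 = 3
  Iter 1: R0 = 3 + 1 = 4
  Iter 2: R0 = 4 + 1 = 5
  Iter 3: R0 = 5 + 1 = 6
Final: R0 = 6

6


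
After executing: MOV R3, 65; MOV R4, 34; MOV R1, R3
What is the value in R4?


Register state trace:
  MOV R3, 65  → R3 = 65
  MOV R4, 34  → R4 = 34
  MOV R1, R3  → R1 = 65
Final: R4 = 34

34


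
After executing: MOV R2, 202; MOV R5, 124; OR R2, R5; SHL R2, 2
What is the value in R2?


Register state trace:
  MOV R2, 202  → R2 = 202 (0b11001010)
  MOV R5, 124  → R5 = 124 (0b01111100)
  OR R2, R5  → R2 = 202 OR 124 = 254 (0b11111110)
  SHL R2, 2  → R2 = 254 << 2 = 1016
Final: R2 = 1016

1016


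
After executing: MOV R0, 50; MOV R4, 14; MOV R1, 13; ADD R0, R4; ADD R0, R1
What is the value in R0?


Register state trace:
  MOV R0, 50  → R0 = 50
  MOV R4, 14  → R4 = 14
  MOV R1, 13  → R1 = 13
  ADD R0, R4  → R0 = 50 + 14 = 64
  ADD R0, R1  → R0 = 64 + 13 = 77
Final: R0 = 77

77


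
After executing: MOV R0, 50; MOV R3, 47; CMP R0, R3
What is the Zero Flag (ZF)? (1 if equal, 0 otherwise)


Register state trace:
  MOV R0, 50  → R0 = 50
  MOV R3, 47  → R3 = 47
  CMP R0, R3  → computes 50 - 47 = 3
  Result is nonzero, so values are not equal
ZF = 0

0


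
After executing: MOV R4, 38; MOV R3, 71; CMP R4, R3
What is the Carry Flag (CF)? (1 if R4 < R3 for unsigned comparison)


Register state trace:
  MOV R4, 38  → R4 = 38
  MOV R3, 71  → R3 = 71
  CMP R4, R3  → unsigned 38 - 71: borrow occurs
  38 < 71, so CF = 1
CF = 1

1


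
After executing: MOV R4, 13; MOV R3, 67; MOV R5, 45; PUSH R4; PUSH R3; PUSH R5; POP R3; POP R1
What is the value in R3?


Stack trace (top is rightmost):
  MOV R4, 13  → R4 = 13
  MOV R3, 67  → R3 = 67
  MOV R5, 45  → R5 = 45
  PUSH R4  → stack: [13]
  PUSH R3  → stack: [13, 67]
  PUSH R5  → stack: [13, 67, 45]
  POP R3  → R3 = 45, stack: [13, 67]
  POP R1  → R1 = 67, stack: [13]
Final: R3 = 45

45


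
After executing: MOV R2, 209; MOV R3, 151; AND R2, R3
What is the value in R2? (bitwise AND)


Register state trace:
  MOV R2, 209  → R2 = 209 (0b11010001)
  MOV R3, 151  → R3 = 151 (0b10010111)
  AND R2, R3  → R2 = 209 AND 151 = 145 (0b10010001)
Final: R2 = 145

145


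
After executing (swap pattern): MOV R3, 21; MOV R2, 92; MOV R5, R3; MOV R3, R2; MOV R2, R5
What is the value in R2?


Register state trace (swap pattern):
  MOV R3, 21  → R3 = 21
  MOV R2, 92  → R2 = 92
  MOV R5, R3  → R5 = 21  (save R3)
  MOV R3, R2  → R3 = 92  (R3 gets R2's value)
  MOV R2, R5  → R2 = 21  (R2 gets saved value)
Final: R2 = 21

21


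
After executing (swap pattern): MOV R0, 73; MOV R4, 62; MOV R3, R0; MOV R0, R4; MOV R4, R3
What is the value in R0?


Register state trace (swap pattern):
  MOV R0, 73  → R0 = 73
  MOV R4, 62  → R4 = 62
  MOV R3, R0  → R3 = 73  (save R0)
  MOV R0, R4  → R0 = 62  (R0 gets R4's value)
  MOV R4, R3  → R4 = 73  (R4 gets saved value)
Final: R0 = 62

62


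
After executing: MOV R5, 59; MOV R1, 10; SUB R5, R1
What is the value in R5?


Register state trace:
  MOV R5, 59  → R5 = 59
  MOV R1, 10  → R1 = 10
  SUB R5, R1  → R5 = 59 - 10 = 49
Final: R5 = 49

49


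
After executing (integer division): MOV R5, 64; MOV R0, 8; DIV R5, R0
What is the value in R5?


Register state trace:
  MOV R5, 64  → R5 = 64
  MOV R0, 8  → R0 = 8
  DIV R5, R0  → R5 = 64 // 8 = 8
Final: R5 = 8

8


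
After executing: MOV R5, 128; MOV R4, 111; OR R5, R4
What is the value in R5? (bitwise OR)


Register state trace:
  MOV R5, 128  → R5 = 128 (0b10000000)
  MOV R4, 111  → R4 = 111 (0b01101111)
  OR R5, R4   → R5 = 128 OR 111 = 239 (0b11101111)
Final: R5 = 239

239


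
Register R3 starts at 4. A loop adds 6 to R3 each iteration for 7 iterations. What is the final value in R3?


Starting value: R3 = 4
  Iter 1: R3 = 4 + 6 = 10
  Iter 2: R3 = 10 + 6 = 16
  Iter 3: R3 = 16 + 6 = 22
  Iter 4: R3 = 22 + 6 = 28
  Iter 5: R3 = 28 + 6 = 34
  Iter 6: R3 = 34 + 6 = 40
  Iter 7: R3 = 40 + 6 = 46
Final: R3 = 46

46


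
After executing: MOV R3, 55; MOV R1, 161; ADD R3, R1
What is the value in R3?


Register state trace:
  MOV R3, 55  → R3 = 55
  MOV R1, 161  → R1 = 161
  ADD R3, R1  → R3 = 55 + 161 = 216
Final: R3 = 216

216


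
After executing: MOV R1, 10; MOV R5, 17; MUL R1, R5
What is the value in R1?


Register state trace:
  MOV R1, 10  → R1 = 10
  MOV R5, 17  → R5 = 17
  MUL R1, R5  → R1 = 10 * 17 = 170
Final: R1 = 170

170


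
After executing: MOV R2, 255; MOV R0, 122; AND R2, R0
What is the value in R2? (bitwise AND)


Register state trace:
  MOV R2, 255  → R2 = 255 (0b11111111)
  MOV R0, 122  → R0 = 122 (0b01111010)
  AND R2, R0  → R2 = 255 AND 122 = 122 (0b01111010)
Final: R2 = 122

122


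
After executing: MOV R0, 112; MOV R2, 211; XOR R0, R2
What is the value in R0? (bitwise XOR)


Register state trace:
  MOV R0, 112  → R0 = 112 (0b01110000)
  MOV R2, 211  → R2 = 211 (0b11010011)
  XOR R0, R2  → R0 = 112 XOR 211 = 163 (0b10100011)
Final: R0 = 163

163


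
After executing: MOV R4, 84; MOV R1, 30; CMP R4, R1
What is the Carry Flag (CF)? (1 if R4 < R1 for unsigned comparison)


Register state trace:
  MOV R4, 84  → R4 = 84
  MOV R1, 30  → R1 = 30
  CMP R4, R1  → unsigned 84 - 30: no borrow
  84 >= 30, so CF = 0
CF = 0

0


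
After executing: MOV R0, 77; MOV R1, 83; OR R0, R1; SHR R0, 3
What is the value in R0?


Register state trace:
  MOV R0, 77  → R0 = 77 (0b01001101)
  MOV R1, 83  → R1 = 83 (0b01010011)
  OR R0, R1  → R0 = 77 OR 83 = 95 (0b01011111)
  SHR R0, 3  → R0 = 95 >> 3 = 11
Final: R0 = 11

11


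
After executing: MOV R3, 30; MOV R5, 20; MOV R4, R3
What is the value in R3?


Register state trace:
  MOV R3, 30  → R3 = 30
  MOV R5, 20  → R5 = 20
  MOV R4, R3  → R4 = 30
Final: R3 = 30

30


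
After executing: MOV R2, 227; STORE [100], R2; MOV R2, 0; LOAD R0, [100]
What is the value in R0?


Register and memory trace:
  MOV R2, 227  → R2 = 227
  STORE [100], R2  → mem[100] = 227
  MOV R2, 0  → R2 = 0
  LOAD R0, [100]  → R0 = mem[100] = 227
Final: R0 = 227

227
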